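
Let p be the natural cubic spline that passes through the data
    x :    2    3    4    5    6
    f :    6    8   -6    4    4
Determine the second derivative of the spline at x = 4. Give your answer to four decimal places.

52.2857

With M_i denoting the second derivative at x_i, h_i = 1, 1, 1, 1, and Δ_i = (y_(i+1) − y_i)/h_i = 2, -14, 10, 0:
  1·M_0 + 4·M_1 + 1·M_2 = 6(Δ_1 - Δ_0) = -96
  1·M_1 + 4·M_2 + 1·M_3 = 6(Δ_2 - Δ_1) = 144
  1·M_2 + 4·M_3 + 1·M_4 = 6(Δ_3 - Δ_2) = -60
Natural end conditions: M_0 = M_4 = 0.
Solving the tridiagonal system: M_0 = 0, M_1 = -519/14, M_2 = 366/7, M_3 = -393/14, M_4 = 0.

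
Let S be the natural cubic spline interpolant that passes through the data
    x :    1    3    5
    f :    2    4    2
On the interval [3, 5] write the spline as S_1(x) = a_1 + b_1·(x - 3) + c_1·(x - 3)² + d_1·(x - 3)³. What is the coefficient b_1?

Put M_i = S'' at the i-th knot. Here h = (2, 2) and Δ = (1, -1), so the interior equations h_(i-1)·M_(i-1) + 2(h_(i-1)+h_i)·M_i + h_i·M_(i+1) = 6(Δ_i − Δ_(i-1)) read
  2·M_0 + 8·M_1 + 2·M_2 = 6(Δ_1 - Δ_0) = -12
Natural end conditions: M_0 = M_2 = 0.
Solving: M_0 = 0, M_1 = -3/2, M_2 = 0.
On [3, 5], with S_1(x) = a_1 + b_1·(x - 3) + c_1·(x - 3)² + d_1·(x - 3)³: c_1 = M_1/2 = -3/4, d_1 = (M_2 - M_1)/(6h_1) = 1/8, b_1 = Δ_1 - h_1(2M_1 + M_2)/6 = 0.

0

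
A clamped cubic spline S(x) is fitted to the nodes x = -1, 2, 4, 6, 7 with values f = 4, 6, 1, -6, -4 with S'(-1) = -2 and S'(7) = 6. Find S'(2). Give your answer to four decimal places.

-0.1934

Put m_i = S'' at the i-th knot. Here h = (3, 2, 2, 1) and Δ = (2/3, -5/2, -7/2, 2), so the interior equations h_(i-1)·m_(i-1) + 2(h_(i-1)+h_i)·m_i + h_i·m_(i+1) = 6(Δ_i − Δ_(i-1)) read
  3·m_0 + 10·m_1 + 2·m_2 = 6(Δ_1 - Δ_0) = -19
  2·m_1 + 8·m_2 + 2·m_3 = 6(Δ_2 - Δ_1) = -6
  2·m_2 + 6·m_3 + 1·m_4 = 6(Δ_3 - Δ_2) = 33
Clamped end conditions give two more equations: 2h_0·m_0 + h_0·m_1 = 6(Δ_0 - S'(-1)) = 16 and h_3·m_3 + 2h_3·m_4 = 6(S'(7) - Δ_3) = 24.
Forward elimination and back-substitution give m_0 = 1313/318, m_1 = -155/53, m_2 = -227/212, m_3 = 223/53, m_4 = 1049/106.
On [2, 4], S'(x) = b_1 + 2c_1·(x - 2) + 3d_1·(x - 2)² with b_1 = Δ_1 - h_1(2m_1 + m_2)/6 = -41/212, c_1 = m_1/2 = -155/106, d_1 = (m_2 - m_1)/(6h_1) = 131/848. So S'(2) = -41/212.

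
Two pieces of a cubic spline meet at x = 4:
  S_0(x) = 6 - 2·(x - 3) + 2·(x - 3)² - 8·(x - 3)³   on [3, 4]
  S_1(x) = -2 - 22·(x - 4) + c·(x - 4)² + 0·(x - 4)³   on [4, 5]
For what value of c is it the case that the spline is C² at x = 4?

-22

S_0''(x) = 4 - 48·(x - 3), so S_0''(4) = -44. On the right, S_1''(4) = 2c, so c = -22.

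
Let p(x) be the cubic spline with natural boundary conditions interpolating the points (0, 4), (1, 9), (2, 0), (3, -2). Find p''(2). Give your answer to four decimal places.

Put σ_i = p'' at the i-th knot. Here h = (1, 1, 1) and Δ = (5, -9, -2), so the interior equations h_(i-1)·σ_(i-1) + 2(h_(i-1)+h_i)·σ_i + h_i·σ_(i+1) = 6(Δ_i − Δ_(i-1)) read
  1·σ_0 + 4·σ_1 + 1·σ_2 = 6(Δ_1 - Δ_0) = -84
  1·σ_1 + 4·σ_2 + 1·σ_3 = 6(Δ_2 - Δ_1) = 42
Natural end conditions: σ_0 = σ_3 = 0.
Forward elimination and back-substitution give σ_0 = 0, σ_1 = -126/5, σ_2 = 84/5, σ_3 = 0.

16.8000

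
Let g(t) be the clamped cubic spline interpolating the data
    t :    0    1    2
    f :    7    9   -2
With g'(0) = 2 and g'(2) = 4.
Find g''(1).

Let m_i = g''(x_i). Step sizes h_i = 1, 1; slopes of the chords Δ_i = (y_(i+1) - y_i)/h_i = 2, -11.
  1·m_0 + 4·m_1 + 1·m_2 = 6(Δ_1 - Δ_0) = -78
Clamped end conditions give two more equations: 2h_0·m_0 + h_0·m_1 = 6(Δ_0 - g'(0)) = 0 and h_1·m_1 + 2h_1·m_2 = 6(g'(2) - Δ_1) = 90.
Hence m_0 = 41/2, m_1 = -41, m_2 = 131/2.

-41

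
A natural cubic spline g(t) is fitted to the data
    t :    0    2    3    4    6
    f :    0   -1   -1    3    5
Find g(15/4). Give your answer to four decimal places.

1.9476

Write M_i for g''(x_i). With h_i = 2, 1, 1, 2 and divided differences Δ_i = -1/2, 0, 4, 1, the continuity of g' gives the tridiagonal system
  2·M_0 + 6·M_1 + 1·M_2 = 6(Δ_1 - Δ_0) = 3
  1·M_1 + 4·M_2 + 1·M_3 = 6(Δ_2 - Δ_1) = 24
  1·M_2 + 6·M_3 + 2·M_4 = 6(Δ_3 - Δ_2) = -18
Natural end conditions: M_0 = M_4 = 0.
Forward elimination and back-substitution give M_0 = 0, M_1 = -31/44, M_2 = 159/22, M_3 = -185/44, M_4 = 0.
On [3, 4], g(t) = -1 + 55/24·(t - 3) + 159/44·(t - 3)² - 503/264·(t - 3)³.
With (t - 3) = 3/4: g(15/4) = 10969/5632.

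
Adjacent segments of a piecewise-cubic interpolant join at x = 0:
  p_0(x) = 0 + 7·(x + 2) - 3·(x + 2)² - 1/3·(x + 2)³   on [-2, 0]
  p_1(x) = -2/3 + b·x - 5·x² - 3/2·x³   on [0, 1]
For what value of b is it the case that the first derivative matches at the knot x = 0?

p_0'(x) = 7 - 6·(x + 2) - 1·(x + 2)², so p_0'(0) = -9. On the right, p_1'(0) = b, so b = -9.

-9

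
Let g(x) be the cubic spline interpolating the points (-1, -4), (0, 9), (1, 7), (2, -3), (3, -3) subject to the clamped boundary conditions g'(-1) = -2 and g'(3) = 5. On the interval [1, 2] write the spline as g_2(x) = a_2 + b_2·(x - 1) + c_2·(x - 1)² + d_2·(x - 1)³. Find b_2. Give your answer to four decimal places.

-10.2857

Put σ_i = g'' at the i-th knot. Here h = (1, 1, 1, 1) and Δ = (13, -2, -10, 0), so the interior equations h_(i-1)·σ_(i-1) + 2(h_(i-1)+h_i)·σ_i + h_i·σ_(i+1) = 6(Δ_i − Δ_(i-1)) read
  1·σ_0 + 4·σ_1 + 1·σ_2 = 6(Δ_1 - Δ_0) = -90
  1·σ_1 + 4·σ_2 + 1·σ_3 = 6(Δ_2 - Δ_1) = -48
  1·σ_2 + 4·σ_3 + 1·σ_4 = 6(Δ_3 - Δ_2) = 60
Clamped end conditions give two more equations: 2h_0·σ_0 + h_0·σ_1 = 6(Δ_0 - g'(-1)) = 90 and h_3·σ_3 + 2h_3·σ_4 = 6(g'(3) - Δ_3) = 30.
Solving the tridiagonal system: σ_0 = 887/14, σ_1 = -257/7, σ_2 = -13/2, σ_3 = 103/7, σ_4 = 107/14.
On [1, 2], with g_2(x) = a_2 + b_2·(x - 1) + c_2·(x - 1)² + d_2·(x - 1)³: c_2 = σ_2/2 = -13/4, d_2 = (σ_3 - σ_2)/(6h_2) = 99/28, b_2 = Δ_2 - h_2(2σ_2 + σ_3)/6 = -72/7.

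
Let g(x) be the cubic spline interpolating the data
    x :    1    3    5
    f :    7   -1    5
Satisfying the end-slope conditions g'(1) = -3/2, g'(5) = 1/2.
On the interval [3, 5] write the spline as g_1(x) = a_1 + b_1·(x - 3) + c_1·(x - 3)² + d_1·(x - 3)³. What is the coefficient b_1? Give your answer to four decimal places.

Let M_i = g''(x_i). Step sizes h_i = 2, 2; slopes of the chords Δ_i = (y_(i+1) - y_i)/h_i = -4, 3.
  2·M_0 + 8·M_1 + 2·M_2 = 6(Δ_1 - Δ_0) = 42
Clamped end conditions give two more equations: 2h_0·M_0 + h_0·M_1 = 6(Δ_0 - g'(1)) = -15 and h_1·M_1 + 2h_1·M_2 = 6(g'(5) - Δ_1) = -15.
Solving: M_0 = -17/2, M_1 = 19/2, M_2 = -17/2.
On [3, 5], with g_1(x) = a_1 + b_1·(x - 3) + c_1·(x - 3)² + d_1·(x - 3)³: c_1 = M_1/2 = 19/4, d_1 = (M_2 - M_1)/(6h_1) = -3/2, b_1 = Δ_1 - h_1(2M_1 + M_2)/6 = -1/2.

-0.5000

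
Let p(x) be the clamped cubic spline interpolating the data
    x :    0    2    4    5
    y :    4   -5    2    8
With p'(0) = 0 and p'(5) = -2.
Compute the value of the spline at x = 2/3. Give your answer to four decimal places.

2.1079

Write M_i for p''(x_i). With h_i = 2, 2, 1 and divided differences Δ_i = -9/2, 7/2, 6, the continuity of p' gives the tridiagonal system
  2·M_0 + 8·M_1 + 2·M_2 = 6(Δ_1 - Δ_0) = 48
  2·M_1 + 6·M_2 + 1·M_3 = 6(Δ_2 - Δ_1) = 15
Clamped end conditions give two more equations: 2h_0·M_0 + h_0·M_1 = 6(Δ_0 - p'(0)) = -27 and h_2·M_2 + 2h_2·M_3 = 6(p'(5) - Δ_2) = -48.
Solving the tridiagonal system: M_0 = -242/23, M_1 = 347/46, M_2 = 100/23, M_3 = -602/23.
On [0, 2], p(x) = 4 + 0·x - 121/23·x² + 277/184·x³.
With x = 2/3: p(2/3) = 1309/621.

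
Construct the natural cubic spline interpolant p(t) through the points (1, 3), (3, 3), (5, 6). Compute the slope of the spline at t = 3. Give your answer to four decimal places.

With M_i denoting the second derivative at x_i, h_i = 2, 2, and Δ_i = (y_(i+1) − y_i)/h_i = 0, 3/2:
  2·M_0 + 8·M_1 + 2·M_2 = 6(Δ_1 - Δ_0) = 9
Natural end conditions: M_0 = M_2 = 0.
Solving the tridiagonal system: M_0 = 0, M_1 = 9/8, M_2 = 0.
On [3, 5], p'(t) = b_1 + 2c_1·(t - 3) + 3d_1·(t - 3)² with b_1 = Δ_1 - h_1(2M_1 + M_2)/6 = 3/4, c_1 = M_1/2 = 9/16, d_1 = (M_2 - M_1)/(6h_1) = -3/32. So p'(3) = 3/4.

0.7500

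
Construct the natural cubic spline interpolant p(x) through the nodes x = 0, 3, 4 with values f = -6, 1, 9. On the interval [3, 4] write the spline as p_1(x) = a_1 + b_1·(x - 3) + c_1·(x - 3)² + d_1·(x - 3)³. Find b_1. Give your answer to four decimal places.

Put M_i = p'' at the i-th knot. Here h = (3, 1) and Δ = (7/3, 8), so the interior equations h_(i-1)·M_(i-1) + 2(h_(i-1)+h_i)·M_i + h_i·M_(i+1) = 6(Δ_i − Δ_(i-1)) read
  3·M_0 + 8·M_1 + 1·M_2 = 6(Δ_1 - Δ_0) = 34
Natural end conditions: M_0 = M_2 = 0.
Hence M_0 = 0, M_1 = 17/4, M_2 = 0.
On [3, 4], with p_1(x) = a_1 + b_1·(x - 3) + c_1·(x - 3)² + d_1·(x - 3)³: c_1 = M_1/2 = 17/8, d_1 = (M_2 - M_1)/(6h_1) = -17/24, b_1 = Δ_1 - h_1(2M_1 + M_2)/6 = 79/12.

6.5833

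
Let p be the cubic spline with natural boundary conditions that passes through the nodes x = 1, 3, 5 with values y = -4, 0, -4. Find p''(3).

-3

Let σ_i = p''(x_i). Step sizes h_i = 2, 2; slopes of the chords Δ_i = (y_(i+1) - y_i)/h_i = 2, -2.
  2·σ_0 + 8·σ_1 + 2·σ_2 = 6(Δ_1 - Δ_0) = -24
Natural end conditions: σ_0 = σ_2 = 0.
Hence σ_0 = 0, σ_1 = -3, σ_2 = 0.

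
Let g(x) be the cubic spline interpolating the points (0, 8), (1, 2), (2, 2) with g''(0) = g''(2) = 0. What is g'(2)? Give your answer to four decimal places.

1.5000

Write σ_i for g''(x_i). With h_i = 1, 1 and divided differences Δ_i = -6, 0, the continuity of g' gives the tridiagonal system
  1·σ_0 + 4·σ_1 + 1·σ_2 = 6(Δ_1 - Δ_0) = 36
Natural end conditions: σ_0 = σ_2 = 0.
Solving: σ_0 = 0, σ_1 = 9, σ_2 = 0.
On [1, 2], g'(x) = b_1 + 2c_1·(x - 1) + 3d_1·(x - 1)² with b_1 = Δ_1 - h_1(2σ_1 + σ_2)/6 = -3, c_1 = σ_1/2 = 9/2, d_1 = (σ_2 - σ_1)/(6h_1) = -3/2. So g'(2) = 3/2.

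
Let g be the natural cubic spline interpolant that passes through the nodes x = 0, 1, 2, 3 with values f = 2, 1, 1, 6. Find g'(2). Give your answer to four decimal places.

2.4667

Let σ_i = g''(x_i). Step sizes h_i = 1, 1, 1; slopes of the chords Δ_i = (y_(i+1) - y_i)/h_i = -1, 0, 5.
  1·σ_0 + 4·σ_1 + 1·σ_2 = 6(Δ_1 - Δ_0) = 6
  1·σ_1 + 4·σ_2 + 1·σ_3 = 6(Δ_2 - Δ_1) = 30
Natural end conditions: σ_0 = σ_3 = 0.
Forward elimination and back-substitution give σ_0 = 0, σ_1 = -2/5, σ_2 = 38/5, σ_3 = 0.
On [2, 3], g'(x) = b_2 + 2c_2·(x - 2) + 3d_2·(x - 2)² with b_2 = Δ_2 - h_2(2σ_2 + σ_3)/6 = 37/15, c_2 = σ_2/2 = 19/5, d_2 = (σ_3 - σ_2)/(6h_2) = -19/15. So g'(2) = 37/15.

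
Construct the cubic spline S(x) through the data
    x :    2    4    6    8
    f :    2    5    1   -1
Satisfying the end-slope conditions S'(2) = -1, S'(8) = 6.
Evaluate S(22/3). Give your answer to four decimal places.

Let σ_i = S''(x_i). Step sizes h_i = 2, 2, 2; slopes of the chords Δ_i = (y_(i+1) - y_i)/h_i = 3/2, -2, -1.
  2·σ_0 + 8·σ_1 + 2·σ_2 = 6(Δ_1 - Δ_0) = -21
  2·σ_1 + 8·σ_2 + 2·σ_3 = 6(Δ_2 - Δ_1) = 6
Clamped end conditions give two more equations: 2h_0·σ_0 + h_0·σ_1 = 6(Δ_0 - S'(2)) = 15 and h_2·σ_2 + 2h_2·σ_3 = 6(S'(8) - Δ_2) = 42.
Solving the tridiagonal system: σ_0 = 169/30, σ_1 = -113/30, σ_2 = -16/15, σ_3 = 331/30.
On [6, 8], S(x) = 1 - 119/30·(x - 6) - 8/15·(x - 6)² + 121/120·(x - 6)³.
With (x - 6) = 4/3: S(22/3) = -1153/405.

-2.8469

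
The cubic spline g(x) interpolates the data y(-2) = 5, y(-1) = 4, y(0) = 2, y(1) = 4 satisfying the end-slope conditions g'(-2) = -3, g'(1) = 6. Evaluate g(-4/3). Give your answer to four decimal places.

Let M_i = g''(x_i). Step sizes h_i = 1, 1, 1; slopes of the chords Δ_i = (y_(i+1) - y_i)/h_i = -1, -2, 2.
  1·M_0 + 4·M_1 + 1·M_2 = 6(Δ_1 - Δ_0) = -6
  1·M_1 + 4·M_2 + 1·M_3 = 6(Δ_2 - Δ_1) = 24
Clamped end conditions give two more equations: 2h_0·M_0 + h_0·M_1 = 6(Δ_0 - g'(-2)) = 12 and h_2·M_2 + 2h_2·M_3 = 6(g'(1) - Δ_2) = 24.
Solving: M_0 = 42/5, M_1 = -24/5, M_2 = 24/5, M_3 = 48/5.
On [-2, -1], g(x) = 5 - 3·(x + 2) + 21/5·(x + 2)² - 11/5·(x + 2)³.
With (x + 2) = 2/3: g(-4/3) = 569/135.

4.2148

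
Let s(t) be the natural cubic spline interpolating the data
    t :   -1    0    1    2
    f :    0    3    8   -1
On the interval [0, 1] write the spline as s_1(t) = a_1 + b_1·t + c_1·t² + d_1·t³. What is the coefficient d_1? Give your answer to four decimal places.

Put M_i = s'' at the i-th knot. Here h = (1, 1, 1) and Δ = (3, 5, -9), so the interior equations h_(i-1)·M_(i-1) + 2(h_(i-1)+h_i)·M_i + h_i·M_(i+1) = 6(Δ_i − Δ_(i-1)) read
  1·M_0 + 4·M_1 + 1·M_2 = 6(Δ_1 - Δ_0) = 12
  1·M_1 + 4·M_2 + 1·M_3 = 6(Δ_2 - Δ_1) = -84
Natural end conditions: M_0 = M_3 = 0.
Solving: M_0 = 0, M_1 = 44/5, M_2 = -116/5, M_3 = 0.
On [0, 1], with s_1(t) = a_1 + b_1·t + c_1·t² + d_1·t³: c_1 = M_1/2 = 22/5, d_1 = (M_2 - M_1)/(6h_1) = -16/3, b_1 = Δ_1 - h_1(2M_1 + M_2)/6 = 89/15.

-5.3333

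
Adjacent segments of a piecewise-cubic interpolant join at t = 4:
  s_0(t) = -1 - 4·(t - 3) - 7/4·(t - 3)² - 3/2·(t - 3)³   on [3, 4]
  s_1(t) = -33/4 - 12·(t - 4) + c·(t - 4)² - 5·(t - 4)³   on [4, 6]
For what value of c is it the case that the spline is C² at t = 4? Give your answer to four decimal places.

s_0''(t) = -7/2 - 9·(t - 3), so s_0''(4) = -25/2. On the right, s_1''(4) = 2c, so c = -25/4.

-6.2500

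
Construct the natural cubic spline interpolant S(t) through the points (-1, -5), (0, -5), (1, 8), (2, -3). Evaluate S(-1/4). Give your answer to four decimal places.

-6.6625

Write M_i for S''(x_i). With h_i = 1, 1, 1 and divided differences Δ_i = 0, 13, -11, the continuity of S' gives the tridiagonal system
  1·M_0 + 4·M_1 + 1·M_2 = 6(Δ_1 - Δ_0) = 78
  1·M_1 + 4·M_2 + 1·M_3 = 6(Δ_2 - Δ_1) = -144
Natural end conditions: M_0 = M_3 = 0.
Solving the tridiagonal system: M_0 = 0, M_1 = 152/5, M_2 = -218/5, M_3 = 0.
On [-1, 0], S(t) = -5 - 76/15·(t + 1) + 0·(t + 1)² + 76/15·(t + 1)³.
With (t + 1) = 3/4: S(-1/4) = -533/80.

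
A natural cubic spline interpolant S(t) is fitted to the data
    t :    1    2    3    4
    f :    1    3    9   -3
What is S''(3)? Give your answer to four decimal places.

-30.4000

Put M_i = S'' at the i-th knot. Here h = (1, 1, 1) and Δ = (2, 6, -12), so the interior equations h_(i-1)·M_(i-1) + 2(h_(i-1)+h_i)·M_i + h_i·M_(i+1) = 6(Δ_i − Δ_(i-1)) read
  1·M_0 + 4·M_1 + 1·M_2 = 6(Δ_1 - Δ_0) = 24
  1·M_1 + 4·M_2 + 1·M_3 = 6(Δ_2 - Δ_1) = -108
Natural end conditions: M_0 = M_3 = 0.
Hence M_0 = 0, M_1 = 68/5, M_2 = -152/5, M_3 = 0.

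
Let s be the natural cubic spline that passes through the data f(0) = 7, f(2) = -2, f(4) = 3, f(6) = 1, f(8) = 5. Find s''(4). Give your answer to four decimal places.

Write M_i for s''(x_i). With h_i = 2, 2, 2, 2 and divided differences Δ_i = -9/2, 5/2, -1, 2, the continuity of s' gives the tridiagonal system
  2·M_0 + 8·M_1 + 2·M_2 = 6(Δ_1 - Δ_0) = 42
  2·M_1 + 8·M_2 + 2·M_3 = 6(Δ_2 - Δ_1) = -21
  2·M_2 + 8·M_3 + 2·M_4 = 6(Δ_3 - Δ_2) = 18
Natural end conditions: M_0 = M_4 = 0.
Hence M_0 = 0, M_1 = 183/28, M_2 = -36/7, M_3 = 99/28, M_4 = 0.

-5.1429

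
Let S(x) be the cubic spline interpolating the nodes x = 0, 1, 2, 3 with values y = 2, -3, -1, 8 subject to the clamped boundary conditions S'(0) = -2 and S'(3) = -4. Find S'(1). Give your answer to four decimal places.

With M_i denoting the second derivative at x_i, h_i = 1, 1, 1, and Δ_i = (y_(i+1) − y_i)/h_i = -5, 2, 9:
  1·M_0 + 4·M_1 + 1·M_2 = 6(Δ_1 - Δ_0) = 42
  1·M_1 + 4·M_2 + 1·M_3 = 6(Δ_2 - Δ_1) = 42
Clamped end conditions give two more equations: 2h_0·M_0 + h_0·M_1 = 6(Δ_0 - S'(0)) = -18 and h_2·M_2 + 2h_2·M_3 = 6(S'(3) - Δ_2) = -78.
Hence M_0 = -40/3, M_1 = 26/3, M_2 = 62/3, M_3 = -148/3.
On [1, 2], S'(x) = b_1 + 2c_1·(x - 1) + 3d_1·(x - 1)² with b_1 = Δ_1 - h_1(2M_1 + M_2)/6 = -13/3, c_1 = M_1/2 = 13/3, d_1 = (M_2 - M_1)/(6h_1) = 2. So S'(1) = -13/3.

-4.3333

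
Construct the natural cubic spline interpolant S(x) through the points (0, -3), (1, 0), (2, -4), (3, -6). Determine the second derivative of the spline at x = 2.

Write M_i for S''(x_i). With h_i = 1, 1, 1 and divided differences Δ_i = 3, -4, -2, the continuity of S' gives the tridiagonal system
  1·M_0 + 4·M_1 + 1·M_2 = 6(Δ_1 - Δ_0) = -42
  1·M_1 + 4·M_2 + 1·M_3 = 6(Δ_2 - Δ_1) = 12
Natural end conditions: M_0 = M_3 = 0.
Solving: M_0 = 0, M_1 = -12, M_2 = 6, M_3 = 0.

6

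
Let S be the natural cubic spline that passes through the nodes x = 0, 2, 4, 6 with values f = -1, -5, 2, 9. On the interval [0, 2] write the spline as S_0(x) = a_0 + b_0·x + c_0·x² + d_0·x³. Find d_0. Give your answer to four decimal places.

0.3667

Put M_i = S'' at the i-th knot. Here h = (2, 2, 2) and Δ = (-2, 7/2, 7/2), so the interior equations h_(i-1)·M_(i-1) + 2(h_(i-1)+h_i)·M_i + h_i·M_(i+1) = 6(Δ_i − Δ_(i-1)) read
  2·M_0 + 8·M_1 + 2·M_2 = 6(Δ_1 - Δ_0) = 33
  2·M_1 + 8·M_2 + 2·M_3 = 6(Δ_2 - Δ_1) = 0
Natural end conditions: M_0 = M_3 = 0.
Forward elimination and back-substitution give M_0 = 0, M_1 = 22/5, M_2 = -11/10, M_3 = 0.
On [0, 2], with S_0(x) = a_0 + b_0·x + c_0·x² + d_0·x³: c_0 = M_0/2 = 0, d_0 = (M_1 - M_0)/(6h_0) = 11/30, b_0 = Δ_0 - h_0(2M_0 + M_1)/6 = -52/15.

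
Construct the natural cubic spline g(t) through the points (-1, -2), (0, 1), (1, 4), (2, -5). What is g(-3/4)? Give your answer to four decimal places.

-1.4375

With M_i denoting the second derivative at x_i, h_i = 1, 1, 1, and Δ_i = (y_(i+1) − y_i)/h_i = 3, 3, -9:
  1·M_0 + 4·M_1 + 1·M_2 = 6(Δ_1 - Δ_0) = 0
  1·M_1 + 4·M_2 + 1·M_3 = 6(Δ_2 - Δ_1) = -72
Natural end conditions: M_0 = M_3 = 0.
Forward elimination and back-substitution give M_0 = 0, M_1 = 24/5, M_2 = -96/5, M_3 = 0.
On [-1, 0], g(t) = -2 + 11/5·(t + 1) + 0·(t + 1)² + 4/5·(t + 1)³.
With (t + 1) = 1/4: g(-3/4) = -23/16.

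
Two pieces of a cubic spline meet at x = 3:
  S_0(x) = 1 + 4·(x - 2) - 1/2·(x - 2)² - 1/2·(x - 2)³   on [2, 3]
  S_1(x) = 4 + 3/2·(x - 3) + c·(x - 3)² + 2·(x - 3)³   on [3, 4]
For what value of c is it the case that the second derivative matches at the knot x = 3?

S_0''(x) = -1 - 3·(x - 2), so S_0''(3) = -4. On the right, S_1''(3) = 2c, so c = -2.

-2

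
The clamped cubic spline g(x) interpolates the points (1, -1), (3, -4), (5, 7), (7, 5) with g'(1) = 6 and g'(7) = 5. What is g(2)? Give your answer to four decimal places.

Write m_i for g''(x_i). With h_i = 2, 2, 2 and divided differences Δ_i = -3/2, 11/2, -1, the continuity of g' gives the tridiagonal system
  2·m_0 + 8·m_1 + 2·m_2 = 6(Δ_1 - Δ_0) = 42
  2·m_1 + 8·m_2 + 2·m_3 = 6(Δ_2 - Δ_1) = -39
Clamped end conditions give two more equations: 2h_0·m_0 + h_0·m_1 = 6(Δ_0 - g'(1)) = -45 and h_2·m_2 + 2h_2·m_3 = 6(g'(7) - Δ_2) = 36.
Solving the tridiagonal system: m_0 = -263/15, m_1 = 377/30, m_2 = -176/15, m_3 = 223/15.
On [1, 3], g(x) = -1 + 6·(x - 1) - 263/30·(x - 1)² + 301/120·(x - 1)³.
With (x - 1) = 1: g(2) = -151/120.

-1.2583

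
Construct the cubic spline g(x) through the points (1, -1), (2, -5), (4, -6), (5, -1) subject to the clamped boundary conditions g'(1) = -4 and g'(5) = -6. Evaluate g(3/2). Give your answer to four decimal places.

-2.9804

Write m_i for g''(x_i). With h_i = 1, 2, 1 and divided differences Δ_i = -4, -1/2, 5, the continuity of g' gives the tridiagonal system
  1·m_0 + 6·m_1 + 2·m_2 = 6(Δ_1 - Δ_0) = 21
  2·m_1 + 6·m_2 + 1·m_3 = 6(Δ_2 - Δ_1) = 33
Clamped end conditions give two more equations: 2h_0·m_0 + h_0·m_1 = 6(Δ_0 - g'(1)) = 0 and h_2·m_2 + 2h_2·m_3 = 6(g'(5) - Δ_2) = -66.
Hence m_0 = 11/35, m_1 = -22/35, m_2 = 428/35, m_3 = -1369/35.
On [1, 2], g(x) = -1 - 4·(x - 1) + 11/70·(x - 1)² - 11/70·(x - 1)³.
With (x - 1) = 1/2: g(3/2) = -1669/560.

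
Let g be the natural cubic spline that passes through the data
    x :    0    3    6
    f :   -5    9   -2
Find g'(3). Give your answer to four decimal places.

0.5000

Put M_i = g'' at the i-th knot. Here h = (3, 3) and Δ = (14/3, -11/3), so the interior equations h_(i-1)·M_(i-1) + 2(h_(i-1)+h_i)·M_i + h_i·M_(i+1) = 6(Δ_i − Δ_(i-1)) read
  3·M_0 + 12·M_1 + 3·M_2 = 6(Δ_1 - Δ_0) = -50
Natural end conditions: M_0 = M_2 = 0.
Forward elimination and back-substitution give M_0 = 0, M_1 = -25/6, M_2 = 0.
On [3, 6], g'(x) = b_1 + 2c_1·(x - 3) + 3d_1·(x - 3)² with b_1 = Δ_1 - h_1(2M_1 + M_2)/6 = 1/2, c_1 = M_1/2 = -25/12, d_1 = (M_2 - M_1)/(6h_1) = 25/108. So g'(3) = 1/2.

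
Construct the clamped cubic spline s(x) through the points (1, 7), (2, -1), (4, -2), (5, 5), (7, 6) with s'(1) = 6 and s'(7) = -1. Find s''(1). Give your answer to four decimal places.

Write M_i for s''(x_i). With h_i = 1, 2, 1, 2 and divided differences Δ_i = -8, -1/2, 7, 1/2, the continuity of s' gives the tridiagonal system
  1·M_0 + 6·M_1 + 2·M_2 = 6(Δ_1 - Δ_0) = 45
  2·M_1 + 6·M_2 + 1·M_3 = 6(Δ_2 - Δ_1) = 45
  1·M_2 + 6·M_3 + 2·M_4 = 6(Δ_3 - Δ_2) = -39
Clamped end conditions give two more equations: 2h_0·M_0 + h_0·M_1 = 6(Δ_0 - s'(1)) = -84 and h_3·M_3 + 2h_3·M_4 = 6(s'(7) - Δ_3) = -9.
Solving: M_0 = -4574/93, M_1 = 1336/93, M_2 = 743/186, M_3 = -716/93, M_4 = 595/372.

-49.1828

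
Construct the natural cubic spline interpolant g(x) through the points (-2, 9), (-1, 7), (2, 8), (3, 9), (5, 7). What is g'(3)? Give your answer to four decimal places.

0.3458

With M_i denoting the second derivative at x_i, h_i = 1, 3, 1, 2, and Δ_i = (y_(i+1) − y_i)/h_i = -2, 1/3, 1, -1:
  1·M_0 + 8·M_1 + 3·M_2 = 6(Δ_1 - Δ_0) = 14
  3·M_1 + 8·M_2 + 1·M_3 = 6(Δ_2 - Δ_1) = 4
  1·M_2 + 6·M_3 + 2·M_4 = 6(Δ_3 - Δ_2) = -12
Natural end conditions: M_0 = M_4 = 0.
Solving the tridiagonal system: M_0 = 0, M_1 = 275/161, M_2 = 18/161, M_3 = -325/161, M_4 = 0.
On [3, 5], g'(x) = b_3 + 2c_3·(x - 3) + 3d_3·(x - 3)² with b_3 = Δ_3 - h_3(2M_3 + M_4)/6 = 167/483, c_3 = M_3/2 = -325/322, d_3 = (M_4 - M_3)/(6h_3) = 325/1932. So g'(3) = 167/483.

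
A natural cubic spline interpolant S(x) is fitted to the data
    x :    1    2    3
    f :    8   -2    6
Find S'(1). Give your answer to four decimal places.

Write σ_i for S''(x_i). With h_i = 1, 1 and divided differences Δ_i = -10, 8, the continuity of S' gives the tridiagonal system
  1·σ_0 + 4·σ_1 + 1·σ_2 = 6(Δ_1 - Δ_0) = 108
Natural end conditions: σ_0 = σ_2 = 0.
Forward elimination and back-substitution give σ_0 = 0, σ_1 = 27, σ_2 = 0.
On [1, 2], S'(x) = b_0 + 2c_0·(x - 1) + 3d_0·(x - 1)² with b_0 = Δ_0 - h_0(2σ_0 + σ_1)/6 = -29/2, c_0 = σ_0/2 = 0, d_0 = (σ_1 - σ_0)/(6h_0) = 9/2. So S'(1) = -29/2.

-14.5000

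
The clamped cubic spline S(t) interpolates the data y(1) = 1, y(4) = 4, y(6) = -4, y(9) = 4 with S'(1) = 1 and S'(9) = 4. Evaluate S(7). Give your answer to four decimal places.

-3.7135

With σ_i denoting the second derivative at x_i, h_i = 3, 2, 3, and Δ_i = (y_(i+1) − y_i)/h_i = 1, -4, 8/3:
  3·σ_0 + 10·σ_1 + 2·σ_2 = 6(Δ_1 - Δ_0) = -30
  2·σ_1 + 10·σ_2 + 3·σ_3 = 6(Δ_2 - Δ_1) = 40
Clamped end conditions give two more equations: 2h_0·σ_0 + h_0·σ_1 = 6(Δ_0 - S'(1)) = 0 and h_2·σ_2 + 2h_2·σ_3 = 6(S'(9) - Δ_2) = 8.
Solving the tridiagonal system: σ_0 = 218/91, σ_1 = -436/91, σ_2 = 488/91, σ_3 = -368/273.
On [6, 9], S(t) = -4 - 184/91·(t - 6) + 244/91·(t - 6)² - 916/2457·(t - 6)³.
With (t - 6) = 1: S(7) = -9124/2457.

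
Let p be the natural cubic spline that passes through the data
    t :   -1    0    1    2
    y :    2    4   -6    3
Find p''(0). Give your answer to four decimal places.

-26.8000

Write M_i for p''(x_i). With h_i = 1, 1, 1 and divided differences Δ_i = 2, -10, 9, the continuity of p' gives the tridiagonal system
  1·M_0 + 4·M_1 + 1·M_2 = 6(Δ_1 - Δ_0) = -72
  1·M_1 + 4·M_2 + 1·M_3 = 6(Δ_2 - Δ_1) = 114
Natural end conditions: M_0 = M_3 = 0.
Hence M_0 = 0, M_1 = -134/5, M_2 = 176/5, M_3 = 0.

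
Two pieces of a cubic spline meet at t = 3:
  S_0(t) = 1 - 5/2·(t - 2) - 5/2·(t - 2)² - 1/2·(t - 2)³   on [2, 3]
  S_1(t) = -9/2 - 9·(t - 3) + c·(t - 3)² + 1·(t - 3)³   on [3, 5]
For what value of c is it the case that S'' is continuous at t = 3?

S_0''(t) = -5 - 3·(t - 2), so S_0''(3) = -8. On the right, S_1''(3) = 2c, so c = -4.

-4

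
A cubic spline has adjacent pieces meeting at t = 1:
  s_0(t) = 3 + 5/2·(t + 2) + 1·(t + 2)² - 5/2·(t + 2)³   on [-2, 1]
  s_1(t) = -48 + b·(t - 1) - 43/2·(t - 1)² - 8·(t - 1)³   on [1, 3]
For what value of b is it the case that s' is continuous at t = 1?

-59

s_0'(t) = 5/2 + 2·(t + 2) - 15/2·(t + 2)², so s_0'(1) = -59. On the right, s_1'(1) = b, so b = -59.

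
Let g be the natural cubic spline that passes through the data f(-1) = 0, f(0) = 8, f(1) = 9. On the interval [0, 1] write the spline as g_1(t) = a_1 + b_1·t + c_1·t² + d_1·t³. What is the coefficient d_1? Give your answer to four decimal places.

1.7500

Write σ_i for g''(x_i). With h_i = 1, 1 and divided differences Δ_i = 8, 1, the continuity of g' gives the tridiagonal system
  1·σ_0 + 4·σ_1 + 1·σ_2 = 6(Δ_1 - Δ_0) = -42
Natural end conditions: σ_0 = σ_2 = 0.
Solving the tridiagonal system: σ_0 = 0, σ_1 = -21/2, σ_2 = 0.
On [0, 1], with g_1(t) = a_1 + b_1·t + c_1·t² + d_1·t³: c_1 = σ_1/2 = -21/4, d_1 = (σ_2 - σ_1)/(6h_1) = 7/4, b_1 = Δ_1 - h_1(2σ_1 + σ_2)/6 = 9/2.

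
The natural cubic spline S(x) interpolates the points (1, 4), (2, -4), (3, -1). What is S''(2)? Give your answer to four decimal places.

16.5000

With M_i denoting the second derivative at x_i, h_i = 1, 1, and Δ_i = (y_(i+1) − y_i)/h_i = -8, 3:
  1·M_0 + 4·M_1 + 1·M_2 = 6(Δ_1 - Δ_0) = 66
Natural end conditions: M_0 = M_2 = 0.
Hence M_0 = 0, M_1 = 33/2, M_2 = 0.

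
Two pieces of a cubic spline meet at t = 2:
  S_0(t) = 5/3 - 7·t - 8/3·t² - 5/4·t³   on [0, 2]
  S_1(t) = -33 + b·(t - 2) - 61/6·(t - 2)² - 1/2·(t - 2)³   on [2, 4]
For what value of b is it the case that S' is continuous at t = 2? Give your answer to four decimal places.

S_0'(t) = -7 - 16/3·t - 15/4·t², so S_0'(2) = -98/3. On the right, S_1'(2) = b, so b = -98/3.

-32.6667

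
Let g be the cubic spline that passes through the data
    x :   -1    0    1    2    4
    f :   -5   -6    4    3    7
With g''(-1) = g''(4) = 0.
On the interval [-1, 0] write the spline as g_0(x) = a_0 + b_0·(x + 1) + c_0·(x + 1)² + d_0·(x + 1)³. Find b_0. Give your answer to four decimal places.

-4.7442

Write σ_i for g''(x_i). With h_i = 1, 1, 1, 2 and divided differences Δ_i = -1, 10, -1, 2, the continuity of g' gives the tridiagonal system
  1·σ_0 + 4·σ_1 + 1·σ_2 = 6(Δ_1 - Δ_0) = 66
  1·σ_1 + 4·σ_2 + 1·σ_3 = 6(Δ_2 - Δ_1) = -66
  1·σ_2 + 6·σ_3 + 2·σ_4 = 6(Δ_3 - Δ_2) = 18
Natural end conditions: σ_0 = σ_4 = 0.
Hence σ_0 = 0, σ_1 = 966/43, σ_2 = -1026/43, σ_3 = 300/43, σ_4 = 0.
On [-1, 0], with g_0(x) = a_0 + b_0·(x + 1) + c_0·(x + 1)² + d_0·(x + 1)³: c_0 = σ_0/2 = 0, d_0 = (σ_1 - σ_0)/(6h_0) = 161/43, b_0 = Δ_0 - h_0(2σ_0 + σ_1)/6 = -204/43.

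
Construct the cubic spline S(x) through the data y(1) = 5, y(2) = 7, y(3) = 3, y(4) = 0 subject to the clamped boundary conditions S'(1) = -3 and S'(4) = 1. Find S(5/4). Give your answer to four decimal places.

Put M_i = S'' at the i-th knot. Here h = (1, 1, 1) and Δ = (2, -4, -3), so the interior equations h_(i-1)·M_(i-1) + 2(h_(i-1)+h_i)·M_i + h_i·M_(i+1) = 6(Δ_i − Δ_(i-1)) read
  1·M_0 + 4·M_1 + 1·M_2 = 6(Δ_1 - Δ_0) = -36
  1·M_1 + 4·M_2 + 1·M_3 = 6(Δ_2 - Δ_1) = 6
Clamped end conditions give two more equations: 2h_0·M_0 + h_0·M_1 = 6(Δ_0 - S'(1)) = 30 and h_2·M_2 + 2h_2·M_3 = 6(S'(4) - Δ_2) = 24.
Hence M_0 = 68/3, M_1 = -46/3, M_2 = 8/3, M_3 = 32/3.
On [1, 2], S(x) = 5 - 3·(x - 1) + 34/3·(x - 1)² - 19/3·(x - 1)³.
With (x - 1) = 1/4: S(5/4) = 311/64.

4.8594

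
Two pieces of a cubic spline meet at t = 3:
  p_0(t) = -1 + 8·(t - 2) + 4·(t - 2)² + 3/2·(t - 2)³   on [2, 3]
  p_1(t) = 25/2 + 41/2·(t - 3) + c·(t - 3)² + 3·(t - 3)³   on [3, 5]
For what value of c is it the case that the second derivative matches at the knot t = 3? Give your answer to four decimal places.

p_0''(t) = 8 + 9·(t - 2), so p_0''(3) = 17. On the right, p_1''(3) = 2c, so c = 17/2.

8.5000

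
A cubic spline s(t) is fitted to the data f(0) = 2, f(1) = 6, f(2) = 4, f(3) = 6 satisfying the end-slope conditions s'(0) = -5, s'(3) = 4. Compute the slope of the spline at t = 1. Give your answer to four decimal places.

With M_i denoting the second derivative at x_i, h_i = 1, 1, 1, and Δ_i = (y_(i+1) − y_i)/h_i = 4, -2, 2:
  1·M_0 + 4·M_1 + 1·M_2 = 6(Δ_1 - Δ_0) = -36
  1·M_1 + 4·M_2 + 1·M_3 = 6(Δ_2 - Δ_1) = 24
Clamped end conditions give two more equations: 2h_0·M_0 + h_0·M_1 = 6(Δ_0 - s'(0)) = 54 and h_2·M_2 + 2h_2·M_3 = 6(s'(3) - Δ_2) = 12.
Hence M_0 = 188/5, M_1 = -106/5, M_2 = 56/5, M_3 = 2/5.
On [1, 2], s'(t) = b_1 + 2c_1·(t - 1) + 3d_1·(t - 1)² with b_1 = Δ_1 - h_1(2M_1 + M_2)/6 = 16/5, c_1 = M_1/2 = -53/5, d_1 = (M_2 - M_1)/(6h_1) = 27/5. So s'(1) = 16/5.

3.2000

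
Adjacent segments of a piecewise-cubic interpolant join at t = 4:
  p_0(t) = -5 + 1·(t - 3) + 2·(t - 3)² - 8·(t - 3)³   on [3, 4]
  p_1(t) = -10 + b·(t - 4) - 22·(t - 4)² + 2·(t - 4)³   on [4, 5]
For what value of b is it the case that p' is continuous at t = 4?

p_0'(t) = 1 + 4·(t - 3) - 24·(t - 3)², so p_0'(4) = -19. On the right, p_1'(4) = b, so b = -19.

-19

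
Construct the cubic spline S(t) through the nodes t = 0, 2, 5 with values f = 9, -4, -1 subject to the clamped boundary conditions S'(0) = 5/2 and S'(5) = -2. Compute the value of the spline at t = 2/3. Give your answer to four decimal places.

Let m_i = S''(x_i). Step sizes h_i = 2, 3; slopes of the chords Δ_i = (y_(i+1) - y_i)/h_i = -13/2, 1.
  2·m_0 + 10·m_1 + 3·m_2 = 6(Δ_1 - Δ_0) = 45
Clamped end conditions give two more equations: 2h_0·m_0 + h_0·m_1 = 6(Δ_0 - S'(0)) = -54 and h_1·m_1 + 2h_1·m_2 = 6(S'(5) - Δ_1) = -18.
Forward elimination and back-substitution give m_0 = -189/10, m_1 = 54/5, m_2 = -42/5.
On [0, 2], S(t) = 9 + 5/2·t - 189/20·t² + 99/40·t³.
With t = 2/3: S(2/3) = 36/5.

7.2000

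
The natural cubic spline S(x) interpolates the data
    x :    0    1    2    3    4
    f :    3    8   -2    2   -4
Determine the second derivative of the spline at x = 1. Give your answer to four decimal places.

Write m_i for S''(x_i). With h_i = 1, 1, 1, 1 and divided differences Δ_i = 5, -10, 4, -6, the continuity of S' gives the tridiagonal system
  1·m_0 + 4·m_1 + 1·m_2 = 6(Δ_1 - Δ_0) = -90
  1·m_1 + 4·m_2 + 1·m_3 = 6(Δ_2 - Δ_1) = 84
  1·m_2 + 4·m_3 + 1·m_4 = 6(Δ_3 - Δ_2) = -60
Natural end conditions: m_0 = m_4 = 0.
Solving: m_0 = 0, m_1 = -873/28, m_2 = 243/7, m_3 = -663/28, m_4 = 0.

-31.1786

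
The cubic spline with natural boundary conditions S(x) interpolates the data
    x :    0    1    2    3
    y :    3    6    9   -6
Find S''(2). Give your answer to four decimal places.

Put M_i = S'' at the i-th knot. Here h = (1, 1, 1) and Δ = (3, 3, -15), so the interior equations h_(i-1)·M_(i-1) + 2(h_(i-1)+h_i)·M_i + h_i·M_(i+1) = 6(Δ_i − Δ_(i-1)) read
  1·M_0 + 4·M_1 + 1·M_2 = 6(Δ_1 - Δ_0) = 0
  1·M_1 + 4·M_2 + 1·M_3 = 6(Δ_2 - Δ_1) = -108
Natural end conditions: M_0 = M_3 = 0.
Forward elimination and back-substitution give M_0 = 0, M_1 = 36/5, M_2 = -144/5, M_3 = 0.

-28.8000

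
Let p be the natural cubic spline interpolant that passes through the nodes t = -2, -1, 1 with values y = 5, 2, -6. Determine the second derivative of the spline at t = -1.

Put M_i = p'' at the i-th knot. Here h = (1, 2) and Δ = (-3, -4), so the interior equations h_(i-1)·M_(i-1) + 2(h_(i-1)+h_i)·M_i + h_i·M_(i+1) = 6(Δ_i − Δ_(i-1)) read
  1·M_0 + 6·M_1 + 2·M_2 = 6(Δ_1 - Δ_0) = -6
Natural end conditions: M_0 = M_2 = 0.
Forward elimination and back-substitution give M_0 = 0, M_1 = -1, M_2 = 0.

-1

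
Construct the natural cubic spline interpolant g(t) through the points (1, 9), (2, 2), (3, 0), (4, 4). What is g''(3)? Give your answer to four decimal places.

7.6000

Write M_i for g''(x_i). With h_i = 1, 1, 1 and divided differences Δ_i = -7, -2, 4, the continuity of g' gives the tridiagonal system
  1·M_0 + 4·M_1 + 1·M_2 = 6(Δ_1 - Δ_0) = 30
  1·M_1 + 4·M_2 + 1·M_3 = 6(Δ_2 - Δ_1) = 36
Natural end conditions: M_0 = M_3 = 0.
Solving: M_0 = 0, M_1 = 28/5, M_2 = 38/5, M_3 = 0.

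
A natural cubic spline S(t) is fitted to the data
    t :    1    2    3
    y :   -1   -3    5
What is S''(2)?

With m_i denoting the second derivative at x_i, h_i = 1, 1, and Δ_i = (y_(i+1) − y_i)/h_i = -2, 8:
  1·m_0 + 4·m_1 + 1·m_2 = 6(Δ_1 - Δ_0) = 60
Natural end conditions: m_0 = m_2 = 0.
Forward elimination and back-substitution give m_0 = 0, m_1 = 15, m_2 = 0.

15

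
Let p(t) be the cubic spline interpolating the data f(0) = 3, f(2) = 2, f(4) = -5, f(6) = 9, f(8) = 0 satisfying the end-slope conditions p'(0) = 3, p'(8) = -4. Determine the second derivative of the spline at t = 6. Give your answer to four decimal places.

Put M_i = p'' at the i-th knot. Here h = (2, 2, 2, 2) and Δ = (-1/2, -7/2, 7, -9/2), so the interior equations h_(i-1)·M_(i-1) + 2(h_(i-1)+h_i)·M_i + h_i·M_(i+1) = 6(Δ_i − Δ_(i-1)) read
  2·M_0 + 8·M_1 + 2·M_2 = 6(Δ_1 - Δ_0) = -18
  2·M_1 + 8·M_2 + 2·M_3 = 6(Δ_2 - Δ_1) = 63
  2·M_2 + 8·M_3 + 2·M_4 = 6(Δ_3 - Δ_2) = -69
Clamped end conditions give two more equations: 2h_0·M_0 + h_0·M_1 = 6(Δ_0 - p'(0)) = -21 and h_3·M_3 + 2h_3·M_4 = 6(p'(8) - Δ_3) = 3.
Forward elimination and back-substitution give M_0 = -47/16, M_1 = -37/8, M_2 = 199/16, M_3 = -109/8, M_4 = 121/16.

-13.6250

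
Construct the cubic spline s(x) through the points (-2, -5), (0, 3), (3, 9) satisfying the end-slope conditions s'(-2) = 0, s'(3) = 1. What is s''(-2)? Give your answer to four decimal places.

7.4000

Let m_i = s''(x_i). Step sizes h_i = 2, 3; slopes of the chords Δ_i = (y_(i+1) - y_i)/h_i = 4, 2.
  2·m_0 + 10·m_1 + 3·m_2 = 6(Δ_1 - Δ_0) = -12
Clamped end conditions give two more equations: 2h_0·m_0 + h_0·m_1 = 6(Δ_0 - s'(-2)) = 24 and h_1·m_1 + 2h_1·m_2 = 6(s'(3) - Δ_1) = -6.
Solving: m_0 = 37/5, m_1 = -14/5, m_2 = 2/5.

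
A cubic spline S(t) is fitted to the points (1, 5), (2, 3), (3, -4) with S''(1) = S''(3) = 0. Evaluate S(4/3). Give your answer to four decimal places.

Write M_i for S''(x_i). With h_i = 1, 1 and divided differences Δ_i = -2, -7, the continuity of S' gives the tridiagonal system
  1·M_0 + 4·M_1 + 1·M_2 = 6(Δ_1 - Δ_0) = -30
Natural end conditions: M_0 = M_2 = 0.
Solving the tridiagonal system: M_0 = 0, M_1 = -15/2, M_2 = 0.
On [1, 2], S(t) = 5 - 3/4·(t - 1) + 0·(t - 1)² - 5/4·(t - 1)³.
With (t - 1) = 1/3: S(4/3) = 127/27.

4.7037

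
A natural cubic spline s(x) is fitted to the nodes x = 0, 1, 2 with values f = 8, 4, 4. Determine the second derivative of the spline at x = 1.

Write M_i for s''(x_i). With h_i = 1, 1 and divided differences Δ_i = -4, 0, the continuity of s' gives the tridiagonal system
  1·M_0 + 4·M_1 + 1·M_2 = 6(Δ_1 - Δ_0) = 24
Natural end conditions: M_0 = M_2 = 0.
Forward elimination and back-substitution give M_0 = 0, M_1 = 6, M_2 = 0.

6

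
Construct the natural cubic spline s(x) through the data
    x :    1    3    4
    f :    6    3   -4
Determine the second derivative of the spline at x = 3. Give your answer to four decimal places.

-5.5000

Write σ_i for s''(x_i). With h_i = 2, 1 and divided differences Δ_i = -3/2, -7, the continuity of s' gives the tridiagonal system
  2·σ_0 + 6·σ_1 + 1·σ_2 = 6(Δ_1 - Δ_0) = -33
Natural end conditions: σ_0 = σ_2 = 0.
Forward elimination and back-substitution give σ_0 = 0, σ_1 = -11/2, σ_2 = 0.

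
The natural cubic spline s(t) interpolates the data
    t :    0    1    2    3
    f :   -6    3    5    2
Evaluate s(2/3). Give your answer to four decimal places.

Write m_i for s''(x_i). With h_i = 1, 1, 1 and divided differences Δ_i = 9, 2, -3, the continuity of s' gives the tridiagonal system
  1·m_0 + 4·m_1 + 1·m_2 = 6(Δ_1 - Δ_0) = -42
  1·m_1 + 4·m_2 + 1·m_3 = 6(Δ_2 - Δ_1) = -30
Natural end conditions: m_0 = m_3 = 0.
Forward elimination and back-substitution give m_0 = 0, m_1 = -46/5, m_2 = -26/5, m_3 = 0.
On [0, 1], s(t) = -6 + 158/15·t + 0·t² - 23/15·t³.
With t = 2/3: s(2/3) = 46/81.

0.5679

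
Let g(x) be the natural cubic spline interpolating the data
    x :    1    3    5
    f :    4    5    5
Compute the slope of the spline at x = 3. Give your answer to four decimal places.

With M_i denoting the second derivative at x_i, h_i = 2, 2, and Δ_i = (y_(i+1) − y_i)/h_i = 1/2, 0:
  2·M_0 + 8·M_1 + 2·M_2 = 6(Δ_1 - Δ_0) = -3
Natural end conditions: M_0 = M_2 = 0.
Hence M_0 = 0, M_1 = -3/8, M_2 = 0.
On [3, 5], g'(x) = b_1 + 2c_1·(x - 3) + 3d_1·(x - 3)² with b_1 = Δ_1 - h_1(2M_1 + M_2)/6 = 1/4, c_1 = M_1/2 = -3/16, d_1 = (M_2 - M_1)/(6h_1) = 1/32. So g'(3) = 1/4.

0.2500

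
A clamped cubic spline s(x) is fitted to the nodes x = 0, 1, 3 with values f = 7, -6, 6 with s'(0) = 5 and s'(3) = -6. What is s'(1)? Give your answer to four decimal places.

-10.6667

Write M_i for s''(x_i). With h_i = 1, 2 and divided differences Δ_i = -13, 6, the continuity of s' gives the tridiagonal system
  1·M_0 + 6·M_1 + 2·M_2 = 6(Δ_1 - Δ_0) = 114
Clamped end conditions give two more equations: 2h_0·M_0 + h_0·M_1 = 6(Δ_0 - s'(0)) = -108 and h_1·M_1 + 2h_1·M_2 = 6(s'(3) - Δ_1) = -72.
Solving the tridiagonal system: M_0 = -230/3, M_1 = 136/3, M_2 = -122/3.
On [1, 3], s'(x) = b_1 + 2c_1·(x - 1) + 3d_1·(x - 1)² with b_1 = Δ_1 - h_1(2M_1 + M_2)/6 = -32/3, c_1 = M_1/2 = 68/3, d_1 = (M_2 - M_1)/(6h_1) = -43/6. So s'(1) = -32/3.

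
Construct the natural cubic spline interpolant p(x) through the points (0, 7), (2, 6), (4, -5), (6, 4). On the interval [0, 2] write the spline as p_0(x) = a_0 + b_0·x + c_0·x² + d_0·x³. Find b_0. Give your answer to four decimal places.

1.5000

With σ_i denoting the second derivative at x_i, h_i = 2, 2, 2, and Δ_i = (y_(i+1) − y_i)/h_i = -1/2, -11/2, 9/2:
  2·σ_0 + 8·σ_1 + 2·σ_2 = 6(Δ_1 - Δ_0) = -30
  2·σ_1 + 8·σ_2 + 2·σ_3 = 6(Δ_2 - Δ_1) = 60
Natural end conditions: σ_0 = σ_3 = 0.
Solving the tridiagonal system: σ_0 = 0, σ_1 = -6, σ_2 = 9, σ_3 = 0.
On [0, 2], with p_0(x) = a_0 + b_0·x + c_0·x² + d_0·x³: c_0 = σ_0/2 = 0, d_0 = (σ_1 - σ_0)/(6h_0) = -1/2, b_0 = Δ_0 - h_0(2σ_0 + σ_1)/6 = 3/2.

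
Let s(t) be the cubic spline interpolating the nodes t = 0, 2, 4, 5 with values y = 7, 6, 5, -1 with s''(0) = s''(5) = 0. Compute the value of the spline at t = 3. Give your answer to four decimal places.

Let σ_i = s''(x_i). Step sizes h_i = 2, 2, 1; slopes of the chords Δ_i = (y_(i+1) - y_i)/h_i = -1/2, -1/2, -6.
  2·σ_0 + 8·σ_1 + 2·σ_2 = 6(Δ_1 - Δ_0) = 0
  2·σ_1 + 6·σ_2 + 1·σ_3 = 6(Δ_2 - Δ_1) = -33
Natural end conditions: σ_0 = σ_3 = 0.
Solving the tridiagonal system: σ_0 = 0, σ_1 = 3/2, σ_2 = -6, σ_3 = 0.
On [2, 4], s(t) = 6 + 1/2·(t - 2) + 3/4·(t - 2)² - 5/8·(t - 2)³.
With (t - 2) = 1: s(3) = 53/8.

6.6250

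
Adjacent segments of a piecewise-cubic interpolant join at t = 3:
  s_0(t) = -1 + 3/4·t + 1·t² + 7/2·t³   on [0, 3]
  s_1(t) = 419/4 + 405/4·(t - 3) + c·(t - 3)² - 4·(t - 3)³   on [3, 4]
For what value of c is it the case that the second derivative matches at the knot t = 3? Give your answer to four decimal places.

s_0''(t) = 2 + 21·t, so s_0''(3) = 65. On the right, s_1''(3) = 2c, so c = 65/2.

32.5000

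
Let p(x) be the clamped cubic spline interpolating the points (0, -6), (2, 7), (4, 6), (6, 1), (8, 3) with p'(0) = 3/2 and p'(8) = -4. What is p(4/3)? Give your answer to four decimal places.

2.3545

Let σ_i = p''(x_i). Step sizes h_i = 2, 2, 2, 2; slopes of the chords Δ_i = (y_(i+1) - y_i)/h_i = 13/2, -1/2, -5/2, 1.
  2·σ_0 + 8·σ_1 + 2·σ_2 = 6(Δ_1 - Δ_0) = -42
  2·σ_1 + 8·σ_2 + 2·σ_3 = 6(Δ_2 - Δ_1) = -12
  2·σ_2 + 8·σ_3 + 2·σ_4 = 6(Δ_3 - Δ_2) = 21
Clamped end conditions give two more equations: 2h_0·σ_0 + h_0·σ_1 = 6(Δ_0 - p'(0)) = 30 and h_3·σ_3 + 2h_3·σ_4 = 6(p'(8) - Δ_3) = -30.
Hence σ_0 = 641/56, σ_1 = -221/28, σ_2 = -7/8, σ_3 = 151/28, σ_4 = -571/56.
On [0, 2], p(x) = -6 + 3/2·x + 641/112·x² - 361/224·x³.
With x = 4/3: p(4/3) = 445/189.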